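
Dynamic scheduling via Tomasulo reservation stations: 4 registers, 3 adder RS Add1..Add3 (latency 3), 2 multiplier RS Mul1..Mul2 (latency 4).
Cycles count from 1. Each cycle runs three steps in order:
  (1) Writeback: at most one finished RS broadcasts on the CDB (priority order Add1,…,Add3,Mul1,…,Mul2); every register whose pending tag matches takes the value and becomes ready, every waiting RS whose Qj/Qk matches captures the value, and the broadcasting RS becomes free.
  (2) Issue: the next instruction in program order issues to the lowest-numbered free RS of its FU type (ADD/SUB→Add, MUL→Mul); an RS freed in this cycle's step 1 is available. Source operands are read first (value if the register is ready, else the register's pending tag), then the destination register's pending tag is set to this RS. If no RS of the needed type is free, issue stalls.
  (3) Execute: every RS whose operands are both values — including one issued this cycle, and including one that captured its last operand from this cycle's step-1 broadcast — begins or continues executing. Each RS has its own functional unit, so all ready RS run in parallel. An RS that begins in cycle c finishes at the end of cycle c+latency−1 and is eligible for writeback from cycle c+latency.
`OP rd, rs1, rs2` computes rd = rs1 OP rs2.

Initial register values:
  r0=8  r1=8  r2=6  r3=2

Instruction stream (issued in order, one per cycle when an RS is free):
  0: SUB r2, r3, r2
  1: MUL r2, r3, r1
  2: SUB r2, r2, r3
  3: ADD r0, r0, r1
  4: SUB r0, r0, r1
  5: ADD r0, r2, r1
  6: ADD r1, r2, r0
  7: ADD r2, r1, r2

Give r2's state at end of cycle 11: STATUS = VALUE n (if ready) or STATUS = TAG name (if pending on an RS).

c1: issue SUB r2<-Add1 | r0:8,r1:8,r2:Add1,r3:2
c2: issue MUL r2<-Mul1 | r0:8,r1:8,r2:Mul1,r3:2
c3: issue SUB r2<-Add2 | r0:8,r1:8,r2:Add2,r3:2
c4: CDB Add1=-4; issue ADD r0<-Add1 | r0:Add1,r1:8,r2:Add2,r3:2
c5: issue SUB r0<-Add3 | r0:Add3,r1:8,r2:Add2,r3:2
c6: CDB Mul1=16; stall | r0:Add3,r1:8,r2:Add2,r3:2
c7: CDB Add1=16; issue ADD r0<-Add1 | r0:Add1,r1:8,r2:Add2,r3:2
c8: stall | r0:Add1,r1:8,r2:Add2,r3:2
c9: CDB Add2=14; issue ADD r1<-Add2 | r0:Add1,r1:Add2,r2:14,r3:2
c10: CDB Add3=8; issue ADD r2<-Add3 | r0:Add1,r1:Add2,r2:Add3,r3:2
c11: - | r0:Add1,r1:Add2,r2:Add3,r3:2

STATUS = TAG Add3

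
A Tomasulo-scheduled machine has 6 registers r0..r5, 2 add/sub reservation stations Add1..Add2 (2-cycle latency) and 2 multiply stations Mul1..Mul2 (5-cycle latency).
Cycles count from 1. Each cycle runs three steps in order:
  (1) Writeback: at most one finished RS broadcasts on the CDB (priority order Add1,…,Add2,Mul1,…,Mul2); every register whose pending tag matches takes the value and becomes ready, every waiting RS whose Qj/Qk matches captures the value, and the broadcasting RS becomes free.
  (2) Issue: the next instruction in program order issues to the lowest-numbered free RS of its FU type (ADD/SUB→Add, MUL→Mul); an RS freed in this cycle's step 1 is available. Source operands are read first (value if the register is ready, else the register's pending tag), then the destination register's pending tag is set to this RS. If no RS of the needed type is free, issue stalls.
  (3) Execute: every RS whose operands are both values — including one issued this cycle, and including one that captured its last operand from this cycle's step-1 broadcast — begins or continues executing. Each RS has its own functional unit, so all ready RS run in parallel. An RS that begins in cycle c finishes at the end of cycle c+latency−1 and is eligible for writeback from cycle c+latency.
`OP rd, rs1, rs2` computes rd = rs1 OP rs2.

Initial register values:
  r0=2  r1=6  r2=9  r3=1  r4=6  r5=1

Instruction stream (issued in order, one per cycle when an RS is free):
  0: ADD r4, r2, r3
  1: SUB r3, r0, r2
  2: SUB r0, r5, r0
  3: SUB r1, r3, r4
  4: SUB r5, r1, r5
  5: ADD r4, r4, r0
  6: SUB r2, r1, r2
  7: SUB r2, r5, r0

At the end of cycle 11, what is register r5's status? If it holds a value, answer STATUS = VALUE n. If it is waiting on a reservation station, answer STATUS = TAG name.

c1: issue ADD r4<-Add1 | r0:2,r1:6,r2:9,r3:1,r4:Add1,r5:1
c2: issue SUB r3<-Add2 | r0:2,r1:6,r2:9,r3:Add2,r4:Add1,r5:1
c3: CDB Add1=10; issue SUB r0<-Add1 | r0:Add1,r1:6,r2:9,r3:Add2,r4:10,r5:1
c4: CDB Add2=-7; issue SUB r1<-Add2 | r0:Add1,r1:Add2,r2:9,r3:-7,r4:10,r5:1
c5: CDB Add1=-1; issue SUB r5<-Add1 | r0:-1,r1:Add2,r2:9,r3:-7,r4:10,r5:Add1
c6: CDB Add2=-17; issue ADD r4<-Add2 | r0:-1,r1:-17,r2:9,r3:-7,r4:Add2,r5:Add1
c7: stall | r0:-1,r1:-17,r2:9,r3:-7,r4:Add2,r5:Add1
c8: CDB Add1=-18; issue SUB r2<-Add1 | r0:-1,r1:-17,r2:Add1,r3:-7,r4:Add2,r5:-18
c9: CDB Add2=9; issue SUB r2<-Add2 | r0:-1,r1:-17,r2:Add2,r3:-7,r4:9,r5:-18
c10: CDB Add1=-26 | r0:-1,r1:-17,r2:Add2,r3:-7,r4:9,r5:-18
c11: CDB Add2=-17 | r0:-1,r1:-17,r2:-17,r3:-7,r4:9,r5:-18

STATUS = VALUE -18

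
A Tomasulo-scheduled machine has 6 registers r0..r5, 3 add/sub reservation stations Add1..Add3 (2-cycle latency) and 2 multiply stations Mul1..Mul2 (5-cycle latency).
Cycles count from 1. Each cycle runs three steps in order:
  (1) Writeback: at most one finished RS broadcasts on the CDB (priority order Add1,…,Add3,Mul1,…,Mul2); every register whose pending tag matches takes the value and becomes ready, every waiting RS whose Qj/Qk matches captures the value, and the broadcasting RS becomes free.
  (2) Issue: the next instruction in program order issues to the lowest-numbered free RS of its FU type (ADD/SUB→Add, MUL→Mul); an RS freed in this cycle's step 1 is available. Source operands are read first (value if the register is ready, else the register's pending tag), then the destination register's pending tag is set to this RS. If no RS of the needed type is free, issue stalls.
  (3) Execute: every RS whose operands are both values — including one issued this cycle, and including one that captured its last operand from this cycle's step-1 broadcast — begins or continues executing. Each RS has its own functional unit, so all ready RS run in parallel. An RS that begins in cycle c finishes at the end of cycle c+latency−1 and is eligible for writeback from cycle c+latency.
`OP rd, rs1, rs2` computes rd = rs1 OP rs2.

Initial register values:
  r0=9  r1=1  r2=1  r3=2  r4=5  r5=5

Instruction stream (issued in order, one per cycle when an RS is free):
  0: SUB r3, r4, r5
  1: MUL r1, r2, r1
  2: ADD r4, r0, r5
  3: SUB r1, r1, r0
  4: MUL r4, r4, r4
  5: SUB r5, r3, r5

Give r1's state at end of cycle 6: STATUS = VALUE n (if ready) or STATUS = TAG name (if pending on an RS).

STATUS = TAG Add2

cycle 1: issue SUB r3<-Add1 // r0:9,r1:1,r2:1,r3:Add1,r4:5,r5:5
cycle 2: issue MUL r1<-Mul1 // r0:9,r1:Mul1,r2:1,r3:Add1,r4:5,r5:5
cycle 3: CDB Add1=0; issue ADD r4<-Add1 // r0:9,r1:Mul1,r2:1,r3:0,r4:Add1,r5:5
cycle 4: issue SUB r1<-Add2 // r0:9,r1:Add2,r2:1,r3:0,r4:Add1,r5:5
cycle 5: CDB Add1=14; issue MUL r4<-Mul2 // r0:9,r1:Add2,r2:1,r3:0,r4:Mul2,r5:5
cycle 6: issue SUB r5<-Add1 // r0:9,r1:Add2,r2:1,r3:0,r4:Mul2,r5:Add1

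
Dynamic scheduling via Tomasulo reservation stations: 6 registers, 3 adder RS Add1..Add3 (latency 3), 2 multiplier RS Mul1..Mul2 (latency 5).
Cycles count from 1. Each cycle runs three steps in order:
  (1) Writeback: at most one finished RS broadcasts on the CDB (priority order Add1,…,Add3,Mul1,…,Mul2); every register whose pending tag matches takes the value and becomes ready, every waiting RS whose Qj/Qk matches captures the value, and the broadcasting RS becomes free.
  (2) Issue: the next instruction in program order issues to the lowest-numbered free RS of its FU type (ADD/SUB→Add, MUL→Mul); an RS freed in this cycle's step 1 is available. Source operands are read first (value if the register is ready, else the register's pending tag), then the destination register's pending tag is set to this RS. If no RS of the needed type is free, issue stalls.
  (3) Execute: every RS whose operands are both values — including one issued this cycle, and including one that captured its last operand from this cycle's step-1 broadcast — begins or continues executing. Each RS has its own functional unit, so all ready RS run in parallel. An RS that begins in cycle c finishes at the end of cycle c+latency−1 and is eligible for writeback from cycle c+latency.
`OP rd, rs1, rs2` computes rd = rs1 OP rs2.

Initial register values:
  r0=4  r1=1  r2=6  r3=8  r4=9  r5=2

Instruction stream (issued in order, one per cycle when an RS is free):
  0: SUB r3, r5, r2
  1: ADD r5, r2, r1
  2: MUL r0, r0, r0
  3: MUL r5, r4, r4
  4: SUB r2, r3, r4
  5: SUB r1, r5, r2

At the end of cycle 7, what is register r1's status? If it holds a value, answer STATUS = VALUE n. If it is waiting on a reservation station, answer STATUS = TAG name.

STATUS = TAG Add2

cycle 1: issue SUB r3<-Add1 // r0:4,r1:1,r2:6,r3:Add1,r4:9,r5:2
cycle 2: issue ADD r5<-Add2 // r0:4,r1:1,r2:6,r3:Add1,r4:9,r5:Add2
cycle 3: issue MUL r0<-Mul1 // r0:Mul1,r1:1,r2:6,r3:Add1,r4:9,r5:Add2
cycle 4: CDB Add1=-4; issue MUL r5<-Mul2 // r0:Mul1,r1:1,r2:6,r3:-4,r4:9,r5:Mul2
cycle 5: CDB Add2=7; issue SUB r2<-Add1 // r0:Mul1,r1:1,r2:Add1,r3:-4,r4:9,r5:Mul2
cycle 6: issue SUB r1<-Add2 // r0:Mul1,r1:Add2,r2:Add1,r3:-4,r4:9,r5:Mul2
cycle 7: - // r0:Mul1,r1:Add2,r2:Add1,r3:-4,r4:9,r5:Mul2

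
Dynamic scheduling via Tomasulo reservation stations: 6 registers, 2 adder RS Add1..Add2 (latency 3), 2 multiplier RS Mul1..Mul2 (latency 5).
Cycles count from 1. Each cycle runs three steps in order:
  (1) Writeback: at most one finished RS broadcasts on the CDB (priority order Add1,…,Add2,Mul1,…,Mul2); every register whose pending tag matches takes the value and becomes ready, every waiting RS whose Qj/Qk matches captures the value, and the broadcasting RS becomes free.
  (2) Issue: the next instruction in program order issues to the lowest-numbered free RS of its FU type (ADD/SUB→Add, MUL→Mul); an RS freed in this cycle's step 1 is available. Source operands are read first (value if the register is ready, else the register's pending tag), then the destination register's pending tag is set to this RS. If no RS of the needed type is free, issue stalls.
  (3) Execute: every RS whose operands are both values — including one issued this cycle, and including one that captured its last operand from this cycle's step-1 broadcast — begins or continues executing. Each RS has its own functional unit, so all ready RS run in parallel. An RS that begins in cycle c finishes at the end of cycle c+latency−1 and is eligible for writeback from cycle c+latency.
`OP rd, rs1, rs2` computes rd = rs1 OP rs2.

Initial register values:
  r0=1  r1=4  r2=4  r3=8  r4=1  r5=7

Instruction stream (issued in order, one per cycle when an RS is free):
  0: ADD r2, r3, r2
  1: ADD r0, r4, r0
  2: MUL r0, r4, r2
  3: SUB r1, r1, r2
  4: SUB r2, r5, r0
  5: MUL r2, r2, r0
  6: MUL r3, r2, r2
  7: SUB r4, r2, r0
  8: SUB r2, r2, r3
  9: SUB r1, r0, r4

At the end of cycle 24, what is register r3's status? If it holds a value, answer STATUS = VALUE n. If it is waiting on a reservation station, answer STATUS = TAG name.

STATUS = VALUE 3600

c1: issue ADD r2<-Add1 | r0:1,r1:4,r2:Add1,r3:8,r4:1,r5:7
c2: issue ADD r0<-Add2 | r0:Add2,r1:4,r2:Add1,r3:8,r4:1,r5:7
c3: issue MUL r0<-Mul1 | r0:Mul1,r1:4,r2:Add1,r3:8,r4:1,r5:7
c4: CDB Add1=12; issue SUB r1<-Add1 | r0:Mul1,r1:Add1,r2:12,r3:8,r4:1,r5:7
c5: CDB Add2=2; issue SUB r2<-Add2 | r0:Mul1,r1:Add1,r2:Add2,r3:8,r4:1,r5:7
c6: issue MUL r2<-Mul2 | r0:Mul1,r1:Add1,r2:Mul2,r3:8,r4:1,r5:7
c7: CDB Add1=-8; stall | r0:Mul1,r1:-8,r2:Mul2,r3:8,r4:1,r5:7
c8: stall | r0:Mul1,r1:-8,r2:Mul2,r3:8,r4:1,r5:7
c9: CDB Mul1=12; issue MUL r3<-Mul1 | r0:12,r1:-8,r2:Mul2,r3:Mul1,r4:1,r5:7
c10: issue SUB r4<-Add1 | r0:12,r1:-8,r2:Mul2,r3:Mul1,r4:Add1,r5:7
c11: stall | r0:12,r1:-8,r2:Mul2,r3:Mul1,r4:Add1,r5:7
c12: CDB Add2=-5; issue SUB r2<-Add2 | r0:12,r1:-8,r2:Add2,r3:Mul1,r4:Add1,r5:7
c13: stall | r0:12,r1:-8,r2:Add2,r3:Mul1,r4:Add1,r5:7
c14: stall | r0:12,r1:-8,r2:Add2,r3:Mul1,r4:Add1,r5:7
c15: stall | r0:12,r1:-8,r2:Add2,r3:Mul1,r4:Add1,r5:7
c16: stall | r0:12,r1:-8,r2:Add2,r3:Mul1,r4:Add1,r5:7
c17: CDB Mul2=-60; stall | r0:12,r1:-8,r2:Add2,r3:Mul1,r4:Add1,r5:7
c18: stall | r0:12,r1:-8,r2:Add2,r3:Mul1,r4:Add1,r5:7
c19: stall | r0:12,r1:-8,r2:Add2,r3:Mul1,r4:Add1,r5:7
c20: CDB Add1=-72; issue SUB r1<-Add1 | r0:12,r1:Add1,r2:Add2,r3:Mul1,r4:-72,r5:7
c21: - | r0:12,r1:Add1,r2:Add2,r3:Mul1,r4:-72,r5:7
c22: CDB Mul1=3600 | r0:12,r1:Add1,r2:Add2,r3:3600,r4:-72,r5:7
c23: CDB Add1=84 | r0:12,r1:84,r2:Add2,r3:3600,r4:-72,r5:7
c24: - | r0:12,r1:84,r2:Add2,r3:3600,r4:-72,r5:7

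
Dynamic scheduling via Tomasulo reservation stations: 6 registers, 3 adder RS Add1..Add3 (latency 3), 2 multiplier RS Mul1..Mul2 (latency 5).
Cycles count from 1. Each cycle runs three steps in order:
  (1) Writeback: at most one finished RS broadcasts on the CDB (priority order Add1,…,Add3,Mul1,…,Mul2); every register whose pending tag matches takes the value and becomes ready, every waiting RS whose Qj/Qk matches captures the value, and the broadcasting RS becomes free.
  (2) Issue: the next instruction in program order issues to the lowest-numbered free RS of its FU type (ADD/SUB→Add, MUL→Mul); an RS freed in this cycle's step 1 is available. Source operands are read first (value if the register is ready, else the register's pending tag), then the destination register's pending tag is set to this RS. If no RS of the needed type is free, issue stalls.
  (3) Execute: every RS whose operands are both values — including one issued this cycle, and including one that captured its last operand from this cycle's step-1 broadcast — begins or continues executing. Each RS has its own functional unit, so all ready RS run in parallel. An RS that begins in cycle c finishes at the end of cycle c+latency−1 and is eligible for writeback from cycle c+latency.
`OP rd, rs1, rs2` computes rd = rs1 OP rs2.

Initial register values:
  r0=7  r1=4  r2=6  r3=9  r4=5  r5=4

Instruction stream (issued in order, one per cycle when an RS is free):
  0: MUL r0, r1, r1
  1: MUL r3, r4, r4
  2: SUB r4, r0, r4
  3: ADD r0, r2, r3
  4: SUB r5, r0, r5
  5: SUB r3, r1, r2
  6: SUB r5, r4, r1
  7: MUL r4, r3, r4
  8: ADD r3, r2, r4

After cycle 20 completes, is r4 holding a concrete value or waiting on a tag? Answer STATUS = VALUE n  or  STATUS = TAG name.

STATUS = VALUE -22

cycle 1: issue MUL r0<-Mul1 // r0:Mul1,r1:4,r2:6,r3:9,r4:5,r5:4
cycle 2: issue MUL r3<-Mul2 // r0:Mul1,r1:4,r2:6,r3:Mul2,r4:5,r5:4
cycle 3: issue SUB r4<-Add1 // r0:Mul1,r1:4,r2:6,r3:Mul2,r4:Add1,r5:4
cycle 4: issue ADD r0<-Add2 // r0:Add2,r1:4,r2:6,r3:Mul2,r4:Add1,r5:4
cycle 5: issue SUB r5<-Add3 // r0:Add2,r1:4,r2:6,r3:Mul2,r4:Add1,r5:Add3
cycle 6: CDB Mul1=16; stall // r0:Add2,r1:4,r2:6,r3:Mul2,r4:Add1,r5:Add3
cycle 7: CDB Mul2=25; stall // r0:Add2,r1:4,r2:6,r3:25,r4:Add1,r5:Add3
cycle 8: stall // r0:Add2,r1:4,r2:6,r3:25,r4:Add1,r5:Add3
cycle 9: CDB Add1=11; issue SUB r3<-Add1 // r0:Add2,r1:4,r2:6,r3:Add1,r4:11,r5:Add3
cycle 10: CDB Add2=31; issue SUB r5<-Add2 // r0:31,r1:4,r2:6,r3:Add1,r4:11,r5:Add2
cycle 11: issue MUL r4<-Mul1 // r0:31,r1:4,r2:6,r3:Add1,r4:Mul1,r5:Add2
cycle 12: CDB Add1=-2; issue ADD r3<-Add1 // r0:31,r1:4,r2:6,r3:Add1,r4:Mul1,r5:Add2
cycle 13: CDB Add2=7 // r0:31,r1:4,r2:6,r3:Add1,r4:Mul1,r5:7
cycle 14: CDB Add3=27 // r0:31,r1:4,r2:6,r3:Add1,r4:Mul1,r5:7
cycle 15: - // r0:31,r1:4,r2:6,r3:Add1,r4:Mul1,r5:7
cycle 16: - // r0:31,r1:4,r2:6,r3:Add1,r4:Mul1,r5:7
cycle 17: CDB Mul1=-22 // r0:31,r1:4,r2:6,r3:Add1,r4:-22,r5:7
cycle 18: - // r0:31,r1:4,r2:6,r3:Add1,r4:-22,r5:7
cycle 19: - // r0:31,r1:4,r2:6,r3:Add1,r4:-22,r5:7
cycle 20: CDB Add1=-16 // r0:31,r1:4,r2:6,r3:-16,r4:-22,r5:7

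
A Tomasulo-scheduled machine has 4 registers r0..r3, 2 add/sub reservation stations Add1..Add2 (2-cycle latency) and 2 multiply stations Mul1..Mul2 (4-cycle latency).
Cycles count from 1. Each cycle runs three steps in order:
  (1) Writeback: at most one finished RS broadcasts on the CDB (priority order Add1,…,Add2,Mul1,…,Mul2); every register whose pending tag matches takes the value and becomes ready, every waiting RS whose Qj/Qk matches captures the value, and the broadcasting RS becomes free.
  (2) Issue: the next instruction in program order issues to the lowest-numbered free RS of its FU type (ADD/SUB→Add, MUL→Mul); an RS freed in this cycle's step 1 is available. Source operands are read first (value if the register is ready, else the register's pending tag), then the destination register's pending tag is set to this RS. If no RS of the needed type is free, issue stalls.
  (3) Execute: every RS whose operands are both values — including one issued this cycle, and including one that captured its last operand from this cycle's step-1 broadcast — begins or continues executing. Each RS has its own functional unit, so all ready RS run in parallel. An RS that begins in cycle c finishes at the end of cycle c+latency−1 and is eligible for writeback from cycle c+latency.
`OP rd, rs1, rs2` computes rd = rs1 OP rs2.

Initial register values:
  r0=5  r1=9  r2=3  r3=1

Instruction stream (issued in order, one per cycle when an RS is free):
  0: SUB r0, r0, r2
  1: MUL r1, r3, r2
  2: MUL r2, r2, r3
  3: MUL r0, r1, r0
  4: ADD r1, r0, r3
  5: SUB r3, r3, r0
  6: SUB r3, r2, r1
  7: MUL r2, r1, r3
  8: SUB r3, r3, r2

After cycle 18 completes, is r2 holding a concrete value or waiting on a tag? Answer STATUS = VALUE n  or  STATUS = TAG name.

STATUS = VALUE -28

  c1: issue SUB r0<-Add1  regs: r0:Add1,r1:9,r2:3,r3:1
  c2: issue MUL r1<-Mul1  regs: r0:Add1,r1:Mul1,r2:3,r3:1
  c3: CDB Add1=2; issue MUL r2<-Mul2  regs: r0:2,r1:Mul1,r2:Mul2,r3:1
  c4: stall  regs: r0:2,r1:Mul1,r2:Mul2,r3:1
  c5: stall  regs: r0:2,r1:Mul1,r2:Mul2,r3:1
  c6: CDB Mul1=3; issue MUL r0<-Mul1  regs: r0:Mul1,r1:3,r2:Mul2,r3:1
  c7: CDB Mul2=3; issue ADD r1<-Add1  regs: r0:Mul1,r1:Add1,r2:3,r3:1
  c8: issue SUB r3<-Add2  regs: r0:Mul1,r1:Add1,r2:3,r3:Add2
  c9: stall  regs: r0:Mul1,r1:Add1,r2:3,r3:Add2
  c10: CDB Mul1=6; stall  regs: r0:6,r1:Add1,r2:3,r3:Add2
  c11: stall  regs: r0:6,r1:Add1,r2:3,r3:Add2
  c12: CDB Add1=7; issue SUB r3<-Add1  regs: r0:6,r1:7,r2:3,r3:Add1
  c13: CDB Add2=-5; issue MUL r2<-Mul1  regs: r0:6,r1:7,r2:Mul1,r3:Add1
  c14: CDB Add1=-4; issue SUB r3<-Add1  regs: r0:6,r1:7,r2:Mul1,r3:Add1
  c15: -  regs: r0:6,r1:7,r2:Mul1,r3:Add1
  c16: -  regs: r0:6,r1:7,r2:Mul1,r3:Add1
  c17: -  regs: r0:6,r1:7,r2:Mul1,r3:Add1
  c18: CDB Mul1=-28  regs: r0:6,r1:7,r2:-28,r3:Add1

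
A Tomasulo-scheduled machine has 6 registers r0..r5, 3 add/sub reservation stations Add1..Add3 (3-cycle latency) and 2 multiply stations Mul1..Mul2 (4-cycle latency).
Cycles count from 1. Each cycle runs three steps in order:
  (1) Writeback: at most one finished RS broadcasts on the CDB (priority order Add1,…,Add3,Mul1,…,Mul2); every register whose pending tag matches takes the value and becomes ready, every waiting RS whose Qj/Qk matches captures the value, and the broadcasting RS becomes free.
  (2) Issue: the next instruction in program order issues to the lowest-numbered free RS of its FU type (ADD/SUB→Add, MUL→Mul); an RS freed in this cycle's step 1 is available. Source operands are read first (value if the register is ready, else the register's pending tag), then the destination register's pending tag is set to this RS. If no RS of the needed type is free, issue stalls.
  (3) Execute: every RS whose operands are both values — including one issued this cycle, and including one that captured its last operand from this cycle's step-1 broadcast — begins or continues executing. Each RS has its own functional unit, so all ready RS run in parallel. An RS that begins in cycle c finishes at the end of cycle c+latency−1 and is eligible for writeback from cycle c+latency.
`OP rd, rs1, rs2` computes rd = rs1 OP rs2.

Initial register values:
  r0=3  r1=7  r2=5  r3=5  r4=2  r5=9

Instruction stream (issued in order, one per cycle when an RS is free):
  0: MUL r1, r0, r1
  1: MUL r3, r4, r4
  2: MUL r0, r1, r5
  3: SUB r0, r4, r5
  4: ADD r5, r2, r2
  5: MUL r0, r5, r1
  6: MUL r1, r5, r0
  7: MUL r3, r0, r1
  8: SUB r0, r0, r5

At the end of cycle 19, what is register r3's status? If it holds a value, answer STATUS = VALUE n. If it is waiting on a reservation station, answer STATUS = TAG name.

STATUS = TAG Mul2

cycle 1: issue MUL r1<-Mul1 // r0:3,r1:Mul1,r2:5,r3:5,r4:2,r5:9
cycle 2: issue MUL r3<-Mul2 // r0:3,r1:Mul1,r2:5,r3:Mul2,r4:2,r5:9
cycle 3: stall // r0:3,r1:Mul1,r2:5,r3:Mul2,r4:2,r5:9
cycle 4: stall // r0:3,r1:Mul1,r2:5,r3:Mul2,r4:2,r5:9
cycle 5: CDB Mul1=21; issue MUL r0<-Mul1 // r0:Mul1,r1:21,r2:5,r3:Mul2,r4:2,r5:9
cycle 6: CDB Mul2=4; issue SUB r0<-Add1 // r0:Add1,r1:21,r2:5,r3:4,r4:2,r5:9
cycle 7: issue ADD r5<-Add2 // r0:Add1,r1:21,r2:5,r3:4,r4:2,r5:Add2
cycle 8: issue MUL r0<-Mul2 // r0:Mul2,r1:21,r2:5,r3:4,r4:2,r5:Add2
cycle 9: CDB Add1=-7; stall // r0:Mul2,r1:21,r2:5,r3:4,r4:2,r5:Add2
cycle 10: CDB Add2=10; stall // r0:Mul2,r1:21,r2:5,r3:4,r4:2,r5:10
cycle 11: CDB Mul1=189; issue MUL r1<-Mul1 // r0:Mul2,r1:Mul1,r2:5,r3:4,r4:2,r5:10
cycle 12: stall // r0:Mul2,r1:Mul1,r2:5,r3:4,r4:2,r5:10
cycle 13: stall // r0:Mul2,r1:Mul1,r2:5,r3:4,r4:2,r5:10
cycle 14: CDB Mul2=210; issue MUL r3<-Mul2 // r0:210,r1:Mul1,r2:5,r3:Mul2,r4:2,r5:10
cycle 15: issue SUB r0<-Add1 // r0:Add1,r1:Mul1,r2:5,r3:Mul2,r4:2,r5:10
cycle 16: - // r0:Add1,r1:Mul1,r2:5,r3:Mul2,r4:2,r5:10
cycle 17: - // r0:Add1,r1:Mul1,r2:5,r3:Mul2,r4:2,r5:10
cycle 18: CDB Add1=200 // r0:200,r1:Mul1,r2:5,r3:Mul2,r4:2,r5:10
cycle 19: CDB Mul1=2100 // r0:200,r1:2100,r2:5,r3:Mul2,r4:2,r5:10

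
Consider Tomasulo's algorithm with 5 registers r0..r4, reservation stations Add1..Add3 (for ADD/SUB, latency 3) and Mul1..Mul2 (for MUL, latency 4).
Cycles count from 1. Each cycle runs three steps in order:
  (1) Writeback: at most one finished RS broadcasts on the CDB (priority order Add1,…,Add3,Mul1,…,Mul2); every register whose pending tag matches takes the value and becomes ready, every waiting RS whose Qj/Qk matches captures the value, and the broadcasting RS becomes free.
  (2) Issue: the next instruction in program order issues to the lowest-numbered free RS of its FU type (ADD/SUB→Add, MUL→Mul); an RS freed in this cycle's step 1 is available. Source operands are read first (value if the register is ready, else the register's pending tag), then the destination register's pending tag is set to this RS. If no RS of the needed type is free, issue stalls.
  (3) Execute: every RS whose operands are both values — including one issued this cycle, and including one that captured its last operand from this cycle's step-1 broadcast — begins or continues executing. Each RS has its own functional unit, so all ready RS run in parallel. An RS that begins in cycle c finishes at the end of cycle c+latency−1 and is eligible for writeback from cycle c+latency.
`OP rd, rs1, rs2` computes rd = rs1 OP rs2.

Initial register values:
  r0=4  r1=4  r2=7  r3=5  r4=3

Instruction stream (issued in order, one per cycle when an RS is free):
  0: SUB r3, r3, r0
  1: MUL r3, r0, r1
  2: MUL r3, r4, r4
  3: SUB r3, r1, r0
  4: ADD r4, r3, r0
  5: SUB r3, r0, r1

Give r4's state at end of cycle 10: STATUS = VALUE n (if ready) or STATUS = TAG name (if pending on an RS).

cycle 1: issue SUB r3<-Add1 // r0:4,r1:4,r2:7,r3:Add1,r4:3
cycle 2: issue MUL r3<-Mul1 // r0:4,r1:4,r2:7,r3:Mul1,r4:3
cycle 3: issue MUL r3<-Mul2 // r0:4,r1:4,r2:7,r3:Mul2,r4:3
cycle 4: CDB Add1=1; issue SUB r3<-Add1 // r0:4,r1:4,r2:7,r3:Add1,r4:3
cycle 5: issue ADD r4<-Add2 // r0:4,r1:4,r2:7,r3:Add1,r4:Add2
cycle 6: CDB Mul1=16; issue SUB r3<-Add3 // r0:4,r1:4,r2:7,r3:Add3,r4:Add2
cycle 7: CDB Add1=0 // r0:4,r1:4,r2:7,r3:Add3,r4:Add2
cycle 8: CDB Mul2=9 // r0:4,r1:4,r2:7,r3:Add3,r4:Add2
cycle 9: CDB Add3=0 // r0:4,r1:4,r2:7,r3:0,r4:Add2
cycle 10: CDB Add2=4 // r0:4,r1:4,r2:7,r3:0,r4:4

STATUS = VALUE 4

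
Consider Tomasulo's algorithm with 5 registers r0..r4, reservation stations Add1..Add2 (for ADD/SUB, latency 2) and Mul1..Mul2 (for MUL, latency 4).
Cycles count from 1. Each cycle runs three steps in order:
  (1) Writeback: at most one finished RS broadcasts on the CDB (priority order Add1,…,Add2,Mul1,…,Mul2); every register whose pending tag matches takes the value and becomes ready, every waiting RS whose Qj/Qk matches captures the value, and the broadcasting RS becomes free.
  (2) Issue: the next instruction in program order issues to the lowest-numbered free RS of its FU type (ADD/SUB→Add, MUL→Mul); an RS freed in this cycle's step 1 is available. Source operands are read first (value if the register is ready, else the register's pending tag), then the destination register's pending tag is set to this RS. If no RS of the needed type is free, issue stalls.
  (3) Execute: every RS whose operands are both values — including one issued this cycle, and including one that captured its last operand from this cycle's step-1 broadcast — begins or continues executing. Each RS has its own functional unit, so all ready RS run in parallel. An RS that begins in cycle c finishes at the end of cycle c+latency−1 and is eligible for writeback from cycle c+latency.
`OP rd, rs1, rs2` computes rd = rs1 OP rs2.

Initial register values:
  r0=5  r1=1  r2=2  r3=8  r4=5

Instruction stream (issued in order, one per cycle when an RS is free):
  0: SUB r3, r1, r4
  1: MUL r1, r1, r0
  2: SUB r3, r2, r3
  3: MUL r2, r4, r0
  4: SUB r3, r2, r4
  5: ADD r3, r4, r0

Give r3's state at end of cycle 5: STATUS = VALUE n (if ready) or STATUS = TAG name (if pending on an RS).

STATUS = TAG Add1

c1: issue SUB r3<-Add1 | r0:5,r1:1,r2:2,r3:Add1,r4:5
c2: issue MUL r1<-Mul1 | r0:5,r1:Mul1,r2:2,r3:Add1,r4:5
c3: CDB Add1=-4; issue SUB r3<-Add1 | r0:5,r1:Mul1,r2:2,r3:Add1,r4:5
c4: issue MUL r2<-Mul2 | r0:5,r1:Mul1,r2:Mul2,r3:Add1,r4:5
c5: CDB Add1=6; issue SUB r3<-Add1 | r0:5,r1:Mul1,r2:Mul2,r3:Add1,r4:5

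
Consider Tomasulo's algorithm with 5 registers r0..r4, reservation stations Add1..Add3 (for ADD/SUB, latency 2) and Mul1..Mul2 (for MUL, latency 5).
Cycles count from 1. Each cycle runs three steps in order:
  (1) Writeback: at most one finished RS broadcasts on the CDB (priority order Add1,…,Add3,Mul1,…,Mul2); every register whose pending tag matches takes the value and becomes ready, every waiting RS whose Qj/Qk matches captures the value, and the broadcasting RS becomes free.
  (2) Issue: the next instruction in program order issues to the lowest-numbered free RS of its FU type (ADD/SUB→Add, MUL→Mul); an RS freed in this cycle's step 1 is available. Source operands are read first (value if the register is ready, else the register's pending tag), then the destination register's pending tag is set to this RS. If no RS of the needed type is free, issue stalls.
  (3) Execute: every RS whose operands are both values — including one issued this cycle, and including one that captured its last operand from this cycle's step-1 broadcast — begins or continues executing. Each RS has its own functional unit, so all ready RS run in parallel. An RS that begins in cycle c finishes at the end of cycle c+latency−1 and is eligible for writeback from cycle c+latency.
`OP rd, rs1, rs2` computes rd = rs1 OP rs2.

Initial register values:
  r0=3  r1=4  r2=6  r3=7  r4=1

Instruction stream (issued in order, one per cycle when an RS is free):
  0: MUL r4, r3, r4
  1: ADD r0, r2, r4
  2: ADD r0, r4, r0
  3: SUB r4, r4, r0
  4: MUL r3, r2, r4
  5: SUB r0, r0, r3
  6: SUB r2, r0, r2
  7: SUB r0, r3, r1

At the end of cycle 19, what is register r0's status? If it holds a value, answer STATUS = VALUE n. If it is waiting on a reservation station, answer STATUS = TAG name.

STATUS = TAG Add3

cycle 1: issue MUL r4<-Mul1 // r0:3,r1:4,r2:6,r3:7,r4:Mul1
cycle 2: issue ADD r0<-Add1 // r0:Add1,r1:4,r2:6,r3:7,r4:Mul1
cycle 3: issue ADD r0<-Add2 // r0:Add2,r1:4,r2:6,r3:7,r4:Mul1
cycle 4: issue SUB r4<-Add3 // r0:Add2,r1:4,r2:6,r3:7,r4:Add3
cycle 5: issue MUL r3<-Mul2 // r0:Add2,r1:4,r2:6,r3:Mul2,r4:Add3
cycle 6: CDB Mul1=7; stall // r0:Add2,r1:4,r2:6,r3:Mul2,r4:Add3
cycle 7: stall // r0:Add2,r1:4,r2:6,r3:Mul2,r4:Add3
cycle 8: CDB Add1=13; issue SUB r0<-Add1 // r0:Add1,r1:4,r2:6,r3:Mul2,r4:Add3
cycle 9: stall // r0:Add1,r1:4,r2:6,r3:Mul2,r4:Add3
cycle 10: CDB Add2=20; issue SUB r2<-Add2 // r0:Add1,r1:4,r2:Add2,r3:Mul2,r4:Add3
cycle 11: stall // r0:Add1,r1:4,r2:Add2,r3:Mul2,r4:Add3
cycle 12: CDB Add3=-13; issue SUB r0<-Add3 // r0:Add3,r1:4,r2:Add2,r3:Mul2,r4:-13
cycle 13: - // r0:Add3,r1:4,r2:Add2,r3:Mul2,r4:-13
cycle 14: - // r0:Add3,r1:4,r2:Add2,r3:Mul2,r4:-13
cycle 15: - // r0:Add3,r1:4,r2:Add2,r3:Mul2,r4:-13
cycle 16: - // r0:Add3,r1:4,r2:Add2,r3:Mul2,r4:-13
cycle 17: CDB Mul2=-78 // r0:Add3,r1:4,r2:Add2,r3:-78,r4:-13
cycle 18: - // r0:Add3,r1:4,r2:Add2,r3:-78,r4:-13
cycle 19: CDB Add1=98 // r0:Add3,r1:4,r2:Add2,r3:-78,r4:-13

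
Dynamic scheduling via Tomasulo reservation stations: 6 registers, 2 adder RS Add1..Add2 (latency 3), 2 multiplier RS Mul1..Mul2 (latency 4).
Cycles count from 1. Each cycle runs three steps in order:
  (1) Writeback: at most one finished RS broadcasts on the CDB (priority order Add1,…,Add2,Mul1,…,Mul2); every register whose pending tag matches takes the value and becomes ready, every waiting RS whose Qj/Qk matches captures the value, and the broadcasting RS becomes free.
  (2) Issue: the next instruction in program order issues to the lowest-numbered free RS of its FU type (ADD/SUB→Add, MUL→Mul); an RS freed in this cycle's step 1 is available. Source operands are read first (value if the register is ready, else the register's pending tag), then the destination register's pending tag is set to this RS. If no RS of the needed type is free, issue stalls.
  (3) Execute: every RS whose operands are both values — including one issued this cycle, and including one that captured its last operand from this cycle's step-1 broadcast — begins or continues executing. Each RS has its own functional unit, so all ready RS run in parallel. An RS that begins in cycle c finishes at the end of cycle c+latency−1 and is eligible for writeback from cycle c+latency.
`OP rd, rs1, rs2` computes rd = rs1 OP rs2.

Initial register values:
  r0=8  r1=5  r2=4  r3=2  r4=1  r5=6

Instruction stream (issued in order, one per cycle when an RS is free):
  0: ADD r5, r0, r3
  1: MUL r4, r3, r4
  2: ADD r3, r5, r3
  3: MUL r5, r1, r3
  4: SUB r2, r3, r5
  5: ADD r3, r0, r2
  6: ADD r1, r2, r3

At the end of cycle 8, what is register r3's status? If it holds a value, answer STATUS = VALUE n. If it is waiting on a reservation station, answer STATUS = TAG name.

STATUS = TAG Add2

  c1: issue ADD r5<-Add1  regs: r0:8,r1:5,r2:4,r3:2,r4:1,r5:Add1
  c2: issue MUL r4<-Mul1  regs: r0:8,r1:5,r2:4,r3:2,r4:Mul1,r5:Add1
  c3: issue ADD r3<-Add2  regs: r0:8,r1:5,r2:4,r3:Add2,r4:Mul1,r5:Add1
  c4: CDB Add1=10; issue MUL r5<-Mul2  regs: r0:8,r1:5,r2:4,r3:Add2,r4:Mul1,r5:Mul2
  c5: issue SUB r2<-Add1  regs: r0:8,r1:5,r2:Add1,r3:Add2,r4:Mul1,r5:Mul2
  c6: CDB Mul1=2; stall  regs: r0:8,r1:5,r2:Add1,r3:Add2,r4:2,r5:Mul2
  c7: CDB Add2=12; issue ADD r3<-Add2  regs: r0:8,r1:5,r2:Add1,r3:Add2,r4:2,r5:Mul2
  c8: stall  regs: r0:8,r1:5,r2:Add1,r3:Add2,r4:2,r5:Mul2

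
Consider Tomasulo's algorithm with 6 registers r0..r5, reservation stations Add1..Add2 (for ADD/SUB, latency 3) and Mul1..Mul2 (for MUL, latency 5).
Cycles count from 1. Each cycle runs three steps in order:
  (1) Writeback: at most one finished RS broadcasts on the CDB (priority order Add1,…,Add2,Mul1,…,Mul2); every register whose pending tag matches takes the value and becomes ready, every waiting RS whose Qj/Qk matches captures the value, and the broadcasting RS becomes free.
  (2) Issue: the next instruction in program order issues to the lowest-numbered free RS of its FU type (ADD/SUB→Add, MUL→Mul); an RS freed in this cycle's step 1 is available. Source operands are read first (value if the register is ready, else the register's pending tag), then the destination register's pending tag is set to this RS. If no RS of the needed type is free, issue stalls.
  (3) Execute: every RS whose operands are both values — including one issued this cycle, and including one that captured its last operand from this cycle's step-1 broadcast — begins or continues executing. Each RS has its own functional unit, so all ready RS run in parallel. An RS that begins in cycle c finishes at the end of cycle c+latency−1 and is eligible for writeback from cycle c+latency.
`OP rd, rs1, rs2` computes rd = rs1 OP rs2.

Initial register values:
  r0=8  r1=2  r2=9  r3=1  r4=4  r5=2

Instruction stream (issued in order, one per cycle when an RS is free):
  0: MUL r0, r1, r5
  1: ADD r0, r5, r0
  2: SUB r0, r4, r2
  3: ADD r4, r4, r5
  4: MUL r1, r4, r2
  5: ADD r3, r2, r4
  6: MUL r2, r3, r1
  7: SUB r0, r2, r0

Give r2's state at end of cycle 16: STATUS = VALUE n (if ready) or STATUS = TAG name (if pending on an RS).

c1: issue MUL r0<-Mul1 | r0:Mul1,r1:2,r2:9,r3:1,r4:4,r5:2
c2: issue ADD r0<-Add1 | r0:Add1,r1:2,r2:9,r3:1,r4:4,r5:2
c3: issue SUB r0<-Add2 | r0:Add2,r1:2,r2:9,r3:1,r4:4,r5:2
c4: stall | r0:Add2,r1:2,r2:9,r3:1,r4:4,r5:2
c5: stall | r0:Add2,r1:2,r2:9,r3:1,r4:4,r5:2
c6: CDB Add2=-5; issue ADD r4<-Add2 | r0:-5,r1:2,r2:9,r3:1,r4:Add2,r5:2
c7: CDB Mul1=4; issue MUL r1<-Mul1 | r0:-5,r1:Mul1,r2:9,r3:1,r4:Add2,r5:2
c8: stall | r0:-5,r1:Mul1,r2:9,r3:1,r4:Add2,r5:2
c9: CDB Add2=6; issue ADD r3<-Add2 | r0:-5,r1:Mul1,r2:9,r3:Add2,r4:6,r5:2
c10: CDB Add1=6; issue MUL r2<-Mul2 | r0:-5,r1:Mul1,r2:Mul2,r3:Add2,r4:6,r5:2
c11: issue SUB r0<-Add1 | r0:Add1,r1:Mul1,r2:Mul2,r3:Add2,r4:6,r5:2
c12: CDB Add2=15 | r0:Add1,r1:Mul1,r2:Mul2,r3:15,r4:6,r5:2
c13: - | r0:Add1,r1:Mul1,r2:Mul2,r3:15,r4:6,r5:2
c14: CDB Mul1=54 | r0:Add1,r1:54,r2:Mul2,r3:15,r4:6,r5:2
c15: - | r0:Add1,r1:54,r2:Mul2,r3:15,r4:6,r5:2
c16: - | r0:Add1,r1:54,r2:Mul2,r3:15,r4:6,r5:2

STATUS = TAG Mul2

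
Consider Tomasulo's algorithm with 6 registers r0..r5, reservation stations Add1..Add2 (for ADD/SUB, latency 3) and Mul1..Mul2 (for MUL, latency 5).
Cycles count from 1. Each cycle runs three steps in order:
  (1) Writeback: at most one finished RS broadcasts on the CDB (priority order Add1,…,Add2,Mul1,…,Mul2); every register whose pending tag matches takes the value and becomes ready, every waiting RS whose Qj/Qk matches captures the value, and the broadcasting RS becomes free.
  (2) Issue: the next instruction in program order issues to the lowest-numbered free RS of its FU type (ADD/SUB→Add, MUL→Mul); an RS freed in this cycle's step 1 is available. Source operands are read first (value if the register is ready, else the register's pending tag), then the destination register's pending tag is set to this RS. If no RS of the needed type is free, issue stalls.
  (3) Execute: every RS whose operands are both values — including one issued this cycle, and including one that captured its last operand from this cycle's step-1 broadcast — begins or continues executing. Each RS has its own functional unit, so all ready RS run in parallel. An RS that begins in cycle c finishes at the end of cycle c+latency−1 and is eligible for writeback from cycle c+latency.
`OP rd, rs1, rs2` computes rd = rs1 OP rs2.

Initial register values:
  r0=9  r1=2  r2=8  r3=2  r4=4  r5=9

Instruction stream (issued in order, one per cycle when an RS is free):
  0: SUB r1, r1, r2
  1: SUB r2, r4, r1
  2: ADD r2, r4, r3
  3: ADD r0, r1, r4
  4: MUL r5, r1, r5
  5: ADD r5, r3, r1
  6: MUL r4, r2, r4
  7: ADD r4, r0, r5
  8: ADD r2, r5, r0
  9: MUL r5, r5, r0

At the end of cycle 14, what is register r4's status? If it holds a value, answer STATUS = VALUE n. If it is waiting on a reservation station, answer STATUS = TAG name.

cycle 1: issue SUB r1<-Add1 // r0:9,r1:Add1,r2:8,r3:2,r4:4,r5:9
cycle 2: issue SUB r2<-Add2 // r0:9,r1:Add1,r2:Add2,r3:2,r4:4,r5:9
cycle 3: stall // r0:9,r1:Add1,r2:Add2,r3:2,r4:4,r5:9
cycle 4: CDB Add1=-6; issue ADD r2<-Add1 // r0:9,r1:-6,r2:Add1,r3:2,r4:4,r5:9
cycle 5: stall // r0:9,r1:-6,r2:Add1,r3:2,r4:4,r5:9
cycle 6: stall // r0:9,r1:-6,r2:Add1,r3:2,r4:4,r5:9
cycle 7: CDB Add1=6; issue ADD r0<-Add1 // r0:Add1,r1:-6,r2:6,r3:2,r4:4,r5:9
cycle 8: CDB Add2=10; issue MUL r5<-Mul1 // r0:Add1,r1:-6,r2:6,r3:2,r4:4,r5:Mul1
cycle 9: issue ADD r5<-Add2 // r0:Add1,r1:-6,r2:6,r3:2,r4:4,r5:Add2
cycle 10: CDB Add1=-2; issue MUL r4<-Mul2 // r0:-2,r1:-6,r2:6,r3:2,r4:Mul2,r5:Add2
cycle 11: issue ADD r4<-Add1 // r0:-2,r1:-6,r2:6,r3:2,r4:Add1,r5:Add2
cycle 12: CDB Add2=-4; issue ADD r2<-Add2 // r0:-2,r1:-6,r2:Add2,r3:2,r4:Add1,r5:-4
cycle 13: CDB Mul1=-54; issue MUL r5<-Mul1 // r0:-2,r1:-6,r2:Add2,r3:2,r4:Add1,r5:Mul1
cycle 14: - // r0:-2,r1:-6,r2:Add2,r3:2,r4:Add1,r5:Mul1

STATUS = TAG Add1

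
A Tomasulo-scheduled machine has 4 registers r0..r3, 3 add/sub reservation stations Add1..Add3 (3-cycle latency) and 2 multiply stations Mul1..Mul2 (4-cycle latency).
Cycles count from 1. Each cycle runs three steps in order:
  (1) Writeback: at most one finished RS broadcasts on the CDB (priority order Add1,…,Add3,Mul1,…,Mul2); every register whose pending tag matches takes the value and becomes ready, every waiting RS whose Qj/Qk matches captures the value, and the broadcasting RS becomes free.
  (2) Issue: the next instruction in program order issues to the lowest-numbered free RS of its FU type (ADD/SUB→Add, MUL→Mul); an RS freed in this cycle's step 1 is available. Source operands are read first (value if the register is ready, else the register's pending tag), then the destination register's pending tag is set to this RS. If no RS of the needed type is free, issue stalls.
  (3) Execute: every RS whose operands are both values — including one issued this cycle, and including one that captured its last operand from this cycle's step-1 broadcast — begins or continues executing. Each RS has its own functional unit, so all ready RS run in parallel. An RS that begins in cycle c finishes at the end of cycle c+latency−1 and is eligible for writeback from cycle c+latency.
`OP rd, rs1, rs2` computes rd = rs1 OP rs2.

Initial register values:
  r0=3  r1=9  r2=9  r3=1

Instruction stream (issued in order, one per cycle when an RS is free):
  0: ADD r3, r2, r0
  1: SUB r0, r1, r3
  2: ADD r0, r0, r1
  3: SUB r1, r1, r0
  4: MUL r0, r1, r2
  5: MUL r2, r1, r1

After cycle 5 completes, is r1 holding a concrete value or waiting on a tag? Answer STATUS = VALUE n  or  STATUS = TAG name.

cycle 1: issue ADD r3<-Add1 // r0:3,r1:9,r2:9,r3:Add1
cycle 2: issue SUB r0<-Add2 // r0:Add2,r1:9,r2:9,r3:Add1
cycle 3: issue ADD r0<-Add3 // r0:Add3,r1:9,r2:9,r3:Add1
cycle 4: CDB Add1=12; issue SUB r1<-Add1 // r0:Add3,r1:Add1,r2:9,r3:12
cycle 5: issue MUL r0<-Mul1 // r0:Mul1,r1:Add1,r2:9,r3:12

STATUS = TAG Add1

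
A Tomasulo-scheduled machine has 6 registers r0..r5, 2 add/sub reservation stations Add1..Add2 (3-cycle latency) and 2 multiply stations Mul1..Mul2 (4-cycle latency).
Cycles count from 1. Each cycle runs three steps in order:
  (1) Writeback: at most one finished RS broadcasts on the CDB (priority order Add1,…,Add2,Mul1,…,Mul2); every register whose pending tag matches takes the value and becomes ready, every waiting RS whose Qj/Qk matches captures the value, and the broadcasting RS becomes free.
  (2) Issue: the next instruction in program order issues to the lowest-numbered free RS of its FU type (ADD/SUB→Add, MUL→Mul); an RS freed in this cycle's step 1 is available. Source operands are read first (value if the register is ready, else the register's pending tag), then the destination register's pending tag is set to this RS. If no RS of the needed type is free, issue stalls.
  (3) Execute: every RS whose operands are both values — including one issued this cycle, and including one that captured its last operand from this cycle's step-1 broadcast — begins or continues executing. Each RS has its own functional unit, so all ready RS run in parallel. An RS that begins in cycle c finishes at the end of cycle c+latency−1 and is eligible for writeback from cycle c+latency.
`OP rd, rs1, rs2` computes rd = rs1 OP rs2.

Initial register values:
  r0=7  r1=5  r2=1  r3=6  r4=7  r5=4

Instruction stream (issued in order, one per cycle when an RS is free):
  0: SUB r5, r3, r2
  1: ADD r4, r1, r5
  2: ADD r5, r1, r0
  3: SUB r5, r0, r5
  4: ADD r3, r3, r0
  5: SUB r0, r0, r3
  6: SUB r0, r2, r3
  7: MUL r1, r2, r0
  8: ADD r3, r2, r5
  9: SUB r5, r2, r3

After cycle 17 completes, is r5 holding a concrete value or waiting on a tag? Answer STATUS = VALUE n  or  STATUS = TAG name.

STATUS = TAG Add2

  c1: issue SUB r5<-Add1  regs: r0:7,r1:5,r2:1,r3:6,r4:7,r5:Add1
  c2: issue ADD r4<-Add2  regs: r0:7,r1:5,r2:1,r3:6,r4:Add2,r5:Add1
  c3: stall  regs: r0:7,r1:5,r2:1,r3:6,r4:Add2,r5:Add1
  c4: CDB Add1=5; issue ADD r5<-Add1  regs: r0:7,r1:5,r2:1,r3:6,r4:Add2,r5:Add1
  c5: stall  regs: r0:7,r1:5,r2:1,r3:6,r4:Add2,r5:Add1
  c6: stall  regs: r0:7,r1:5,r2:1,r3:6,r4:Add2,r5:Add1
  c7: CDB Add1=12; issue SUB r5<-Add1  regs: r0:7,r1:5,r2:1,r3:6,r4:Add2,r5:Add1
  c8: CDB Add2=10; issue ADD r3<-Add2  regs: r0:7,r1:5,r2:1,r3:Add2,r4:10,r5:Add1
  c9: stall  regs: r0:7,r1:5,r2:1,r3:Add2,r4:10,r5:Add1
  c10: CDB Add1=-5; issue SUB r0<-Add1  regs: r0:Add1,r1:5,r2:1,r3:Add2,r4:10,r5:-5
  c11: CDB Add2=13; issue SUB r0<-Add2  regs: r0:Add2,r1:5,r2:1,r3:13,r4:10,r5:-5
  c12: issue MUL r1<-Mul1  regs: r0:Add2,r1:Mul1,r2:1,r3:13,r4:10,r5:-5
  c13: stall  regs: r0:Add2,r1:Mul1,r2:1,r3:13,r4:10,r5:-5
  c14: CDB Add1=-6; issue ADD r3<-Add1  regs: r0:Add2,r1:Mul1,r2:1,r3:Add1,r4:10,r5:-5
  c15: CDB Add2=-12; issue SUB r5<-Add2  regs: r0:-12,r1:Mul1,r2:1,r3:Add1,r4:10,r5:Add2
  c16: -  regs: r0:-12,r1:Mul1,r2:1,r3:Add1,r4:10,r5:Add2
  c17: CDB Add1=-4  regs: r0:-12,r1:Mul1,r2:1,r3:-4,r4:10,r5:Add2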